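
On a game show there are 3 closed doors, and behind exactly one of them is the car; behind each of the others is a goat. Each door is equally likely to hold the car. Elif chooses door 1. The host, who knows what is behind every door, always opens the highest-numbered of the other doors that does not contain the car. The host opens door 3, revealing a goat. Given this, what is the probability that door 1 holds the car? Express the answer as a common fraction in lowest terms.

1/2

Condition on the true location of the car.
If it is behind either of doors 1 and 2 (prior 1/3 each): door 3 is the highest-numbered option available, probability 1; weight (1/3)·1 = 1/3 each.
If it is behind door 3 (prior 1/3): the host opened door 3, so this case is ruled out; weight (1/3)·0 = 0.
The weights sum to 2/3.
So P(the car behind door 1 | the host opened door 3) = (1/3) / (2/3) = 1/2.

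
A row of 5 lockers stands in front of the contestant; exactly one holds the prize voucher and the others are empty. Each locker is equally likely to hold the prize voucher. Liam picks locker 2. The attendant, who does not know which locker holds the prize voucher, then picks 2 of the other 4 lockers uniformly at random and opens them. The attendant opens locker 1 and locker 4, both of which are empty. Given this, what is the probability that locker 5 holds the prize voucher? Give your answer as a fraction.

Consider each possible location of the prize voucher in turn.
If it is in either of lockers 1 and 4 (prior 1/5 each): that locker was opened and seen not to hold the prize — ruled out; weight (1/5)·0 = 0 each.
If it is in any of lockers 2, 3, and 5 (prior 1/5 each): the attendant picks exactly this set with probability 1/6 regardless, and none is the prize; weight (1/5)·(1/6) = 1/30 each.
The weights sum to 1/10.
So P(the prize voucher in locker 5 | the attendant opened locker 1 and locker 4) = (1/30) / (1/10) = 1/3.

1/3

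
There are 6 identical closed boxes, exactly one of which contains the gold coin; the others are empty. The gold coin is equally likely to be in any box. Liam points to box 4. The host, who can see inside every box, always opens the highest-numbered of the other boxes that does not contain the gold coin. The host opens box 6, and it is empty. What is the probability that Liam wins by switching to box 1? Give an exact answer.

1/5

Consider each possible location of the gold coin in turn.
If it is in any of boxes 1, 2, 3, 4, and 5 (prior 1/6 each): box 6 is the highest-numbered option available, probability 1; weight (1/6)·1 = 1/6 each.
If it is in box 6 (prior 1/6): the host opened box 6, so this case is ruled out; weight (1/6)·0 = 0.
The weights sum to 5/6.
So P(the gold coin in box 1 | the host opened box 6) = (1/6) / (5/6) = 1/5.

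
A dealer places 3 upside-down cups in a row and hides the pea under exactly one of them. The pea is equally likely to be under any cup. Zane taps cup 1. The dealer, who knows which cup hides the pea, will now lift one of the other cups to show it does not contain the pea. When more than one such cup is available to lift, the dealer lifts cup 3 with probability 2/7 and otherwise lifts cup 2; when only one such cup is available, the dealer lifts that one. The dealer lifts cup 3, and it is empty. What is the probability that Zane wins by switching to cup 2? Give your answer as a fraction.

Condition on the true location of the pea.
If it is under cup 1 (prior 1/3): cup 3 is available, opened with probability 2/7; weight (1/3)·(2/7) = 2/21.
If it is under cup 2 (prior 1/3): only cup 3 is available, probability 1; weight (1/3)·1 = 1/3.
If it is under cup 3 (prior 1/3): the dealer opened cup 3, so this case is ruled out; weight (1/3)·0 = 0.
The weights sum to 3/7.
So P(the pea under cup 2 | the dealer opened cup 3) = (1/3) / (3/7) = 7/9.

7/9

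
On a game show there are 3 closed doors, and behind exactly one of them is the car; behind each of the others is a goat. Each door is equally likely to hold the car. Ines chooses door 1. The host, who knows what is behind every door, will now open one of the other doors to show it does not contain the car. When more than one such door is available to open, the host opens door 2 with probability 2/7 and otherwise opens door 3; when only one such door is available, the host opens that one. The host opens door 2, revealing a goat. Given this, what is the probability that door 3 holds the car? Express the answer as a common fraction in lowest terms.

7/9

Apply Bayes' rule, conditioning on where the car actually is.
If it is behind door 1 (prior 1/3): door 2 is available, opened with probability 2/7; weight (1/3)·(2/7) = 2/21.
If it is behind door 2 (prior 1/3): the host opened door 2, so this case is ruled out; weight (1/3)·0 = 0.
If it is behind door 3 (prior 1/3): only door 2 is available, probability 1; weight (1/3)·1 = 1/3.
The weights sum to 3/7.
So P(the car behind door 3 | the host opened door 2) = (1/3) / (3/7) = 7/9.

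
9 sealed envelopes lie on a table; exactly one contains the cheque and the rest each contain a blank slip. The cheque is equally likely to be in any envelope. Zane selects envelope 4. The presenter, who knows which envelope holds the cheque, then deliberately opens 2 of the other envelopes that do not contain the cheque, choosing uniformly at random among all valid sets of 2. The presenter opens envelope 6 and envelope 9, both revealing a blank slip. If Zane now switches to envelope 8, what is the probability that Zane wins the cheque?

4/27

Apply Bayes' rule, conditioning on where the cheque actually is.
If it is in any of envelopes 1, 2, 3, 5, 7, and 8 (prior 1/9 each): the presenter has 21 equally likely choices, so probability 1/21; weight (1/9)·(1/21) = 1/189 each.
If it is in envelope 4 (prior 1/9): the presenter has 28 equally likely choices, so probability 1/28; weight (1/9)·(1/28) = 1/252.
If it is in either of envelopes 6 and 9 (prior 1/9 each): that envelope was opened and seen not to hold the prize — ruled out; weight (1/9)·0 = 0 each.
The weights sum to 1/28.
So P(the cheque in envelope 8 | the presenter opened envelope 6 and envelope 9) = (1/189) / (1/28) = 4/27.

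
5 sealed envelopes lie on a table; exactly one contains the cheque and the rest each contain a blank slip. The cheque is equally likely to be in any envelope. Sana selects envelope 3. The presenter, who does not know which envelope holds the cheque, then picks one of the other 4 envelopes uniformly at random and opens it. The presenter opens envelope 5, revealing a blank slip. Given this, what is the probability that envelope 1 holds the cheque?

Apply Bayes' rule, conditioning on where the cheque actually is.
If it is in any of envelopes 1, 2, 3, and 4 (prior 1/5 each): the presenter picks envelope 5 with probability 1/4 regardless, and it is not the prize; weight (1/5)·(1/4) = 1/20 each.
If it is in envelope 5 (prior 1/5): the presenter opened envelope 5, so this case is ruled out; weight (1/5)·0 = 0.
The weights sum to 1/5.
So P(the cheque in envelope 1 | the presenter opened envelope 5) = (1/20) / (1/5) = 1/4.

1/4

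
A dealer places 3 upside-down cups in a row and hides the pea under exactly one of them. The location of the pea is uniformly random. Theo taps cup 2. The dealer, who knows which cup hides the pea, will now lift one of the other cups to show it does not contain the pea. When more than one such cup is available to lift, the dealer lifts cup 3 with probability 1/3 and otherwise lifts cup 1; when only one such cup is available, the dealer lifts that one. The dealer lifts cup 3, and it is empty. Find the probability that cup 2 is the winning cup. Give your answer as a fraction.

Apply Bayes' rule, conditioning on where the pea actually is.
If it is under cup 1 (prior 1/3): only cup 3 is available, probability 1; weight (1/3)·1 = 1/3.
If it is under cup 2 (prior 1/3): cup 3 is available, opened with probability 1/3; weight (1/3)·(1/3) = 1/9.
If it is under cup 3 (prior 1/3): the dealer opened cup 3, so this case is ruled out; weight (1/3)·0 = 0.
The weights sum to 4/9.
So P(the pea under cup 2 | the dealer opened cup 3) = (1/9) / (4/9) = 1/4.

1/4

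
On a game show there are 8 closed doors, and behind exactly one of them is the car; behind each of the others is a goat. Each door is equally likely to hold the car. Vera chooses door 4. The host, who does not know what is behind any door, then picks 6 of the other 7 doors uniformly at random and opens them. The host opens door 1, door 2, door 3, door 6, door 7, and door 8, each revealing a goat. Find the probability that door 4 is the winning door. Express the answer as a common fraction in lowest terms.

1/2

Because the host chose which doors to open without knowing where the car is, the choice is independent of the prize location. Learning that none of the 6 opened doors holds the car simply rules out those 6 locations and leaves the remaining 2 doors still equally likely by symmetry.
So P(the car behind door 4) = 1/2.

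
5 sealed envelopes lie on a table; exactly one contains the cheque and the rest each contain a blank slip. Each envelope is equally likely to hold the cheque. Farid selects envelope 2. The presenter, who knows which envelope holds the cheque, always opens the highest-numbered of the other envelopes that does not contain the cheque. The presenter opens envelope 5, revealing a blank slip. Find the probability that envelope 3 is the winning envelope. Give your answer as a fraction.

1/4

Consider each possible location of the cheque in turn.
If it is in any of envelopes 1, 2, 3, and 4 (prior 1/5 each): envelope 5 is the highest-numbered option available, probability 1; weight (1/5)·1 = 1/5 each.
If it is in envelope 5 (prior 1/5): the presenter opened envelope 5, so this case is ruled out; weight (1/5)·0 = 0.
The weights sum to 4/5.
So P(the cheque in envelope 3 | the presenter opened envelope 5) = (1/5) / (4/5) = 1/4.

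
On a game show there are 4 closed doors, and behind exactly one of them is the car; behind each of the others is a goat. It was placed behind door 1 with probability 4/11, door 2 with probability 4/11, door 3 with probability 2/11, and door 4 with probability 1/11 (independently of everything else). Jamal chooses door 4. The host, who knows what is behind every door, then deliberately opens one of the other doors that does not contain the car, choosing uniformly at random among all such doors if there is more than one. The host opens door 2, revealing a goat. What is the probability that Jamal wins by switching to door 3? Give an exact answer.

3/10

Condition on the true location of the car.
If it is behind door 1 (prior 4/11): the host has 2 equally likely choices, so probability 1/2; weight (4/11)·(1/2) = 2/11.
If it is behind door 2 (prior 4/11): the host opened door 2, so this case is ruled out; weight (4/11)·0 = 0.
If it is behind door 3 (prior 2/11): the host has 2 equally likely choices, so probability 1/2; weight (2/11)·(1/2) = 1/11.
If it is behind door 4 (prior 1/11): the host has 3 equally likely choices, so probability 1/3; weight (1/11)·(1/3) = 1/33.
The weights sum to 10/33.
So P(the car behind door 3 | the host opened door 2) = (1/11) / (10/33) = 3/10.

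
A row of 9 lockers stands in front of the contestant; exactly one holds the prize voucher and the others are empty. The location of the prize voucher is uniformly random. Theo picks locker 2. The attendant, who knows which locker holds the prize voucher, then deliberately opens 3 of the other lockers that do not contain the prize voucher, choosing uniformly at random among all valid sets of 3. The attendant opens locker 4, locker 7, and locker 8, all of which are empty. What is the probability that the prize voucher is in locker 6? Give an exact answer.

Condition on the true location of the prize voucher.
If it is in any of lockers 1, 3, 5, 6, and 9 (prior 1/9 each): the attendant has 35 equally likely choices, so probability 1/35; weight (1/9)·(1/35) = 1/315 each.
If it is in locker 2 (prior 1/9): the attendant has 56 equally likely choices, so probability 1/56; weight (1/9)·(1/56) = 1/504.
If it is in any of lockers 4, 7, and 8 (prior 1/9 each): that locker was opened and seen not to hold the prize — ruled out; weight (1/9)·0 = 0 each.
The weights sum to 1/56.
So P(the prize voucher in locker 6 | the attendant opened locker 4, locker 7, and locker 8) = (1/315) / (1/56) = 8/45.

8/45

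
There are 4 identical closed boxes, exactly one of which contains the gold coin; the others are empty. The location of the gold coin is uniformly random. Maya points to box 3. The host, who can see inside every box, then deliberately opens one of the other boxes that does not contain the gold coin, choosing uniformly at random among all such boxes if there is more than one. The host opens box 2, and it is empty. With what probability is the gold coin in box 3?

Condition on the true location of the gold coin.
If it is in either of boxes 1 and 4 (prior 1/4 each): the host has 2 equally likely choices, so probability 1/2; weight (1/4)·(1/2) = 1/8 each.
If it is in box 2 (prior 1/4): the host opened box 2, so this case is ruled out; weight (1/4)·0 = 0.
If it is in box 3 (prior 1/4): the host has 3 equally likely choices, so probability 1/3; weight (1/4)·(1/3) = 1/12.
The weights sum to 1/3.
So P(the gold coin in box 3 | the host opened box 2) = (1/12) / (1/3) = 1/4.

1/4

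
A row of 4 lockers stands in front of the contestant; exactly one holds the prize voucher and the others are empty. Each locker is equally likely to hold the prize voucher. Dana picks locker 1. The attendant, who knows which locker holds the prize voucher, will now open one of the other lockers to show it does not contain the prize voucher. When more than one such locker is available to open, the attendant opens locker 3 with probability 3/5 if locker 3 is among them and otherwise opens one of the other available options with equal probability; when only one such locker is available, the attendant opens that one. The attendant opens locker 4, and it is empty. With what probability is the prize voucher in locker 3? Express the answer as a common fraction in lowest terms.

5/11

Apply Bayes' rule, conditioning on where the prize voucher actually is.
If it is in locker 1 (prior 1/4): locker 3 is available but not opened; locker 4 gets probability (1 − 3/5)/2 = 1/5; weight (1/4)·(1/5) = 1/20.
If it is in locker 2 (prior 1/4): locker 3 is available but not opened, probability 2/5; weight (1/4)·(2/5) = 1/10.
If it is in locker 3 (prior 1/4): locker 3 holds the prize so is unavailable; the attendant chooses uniformly among the 2 others, probability 1/2; weight (1/4)·(1/2) = 1/8.
If it is in locker 4 (prior 1/4): the attendant opened locker 4, so this case is ruled out; weight (1/4)·0 = 0.
The weights sum to 11/40.
So P(the prize voucher in locker 3 | the attendant opened locker 4) = (1/8) / (11/40) = 5/11.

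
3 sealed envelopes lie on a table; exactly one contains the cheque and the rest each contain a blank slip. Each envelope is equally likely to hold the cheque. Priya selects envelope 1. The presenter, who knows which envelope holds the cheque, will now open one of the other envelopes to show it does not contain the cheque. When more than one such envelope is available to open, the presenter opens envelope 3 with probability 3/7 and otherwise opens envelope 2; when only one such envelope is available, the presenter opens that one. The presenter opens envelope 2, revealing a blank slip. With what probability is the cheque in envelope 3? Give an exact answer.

7/11

Apply Bayes' rule, conditioning on where the cheque actually is.
If it is in envelope 1 (prior 1/3): envelope 3 is available but not opened, probability 4/7; weight (1/3)·(4/7) = 4/21.
If it is in envelope 2 (prior 1/3): the presenter opened envelope 2, so this case is ruled out; weight (1/3)·0 = 0.
If it is in envelope 3 (prior 1/3): only envelope 2 is available, probability 1; weight (1/3)·1 = 1/3.
The weights sum to 11/21.
So P(the cheque in envelope 3 | the presenter opened envelope 2) = (1/3) / (11/21) = 7/11.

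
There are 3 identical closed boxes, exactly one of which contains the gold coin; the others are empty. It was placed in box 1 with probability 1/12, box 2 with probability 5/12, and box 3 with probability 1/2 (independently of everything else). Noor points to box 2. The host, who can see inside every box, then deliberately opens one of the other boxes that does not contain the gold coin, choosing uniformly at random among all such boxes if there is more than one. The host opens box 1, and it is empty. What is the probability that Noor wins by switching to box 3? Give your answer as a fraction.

Apply Bayes' rule, conditioning on where the gold coin actually is.
If it is in box 1 (prior 1/12): the host opened box 1, so this case is ruled out; weight (1/12)·0 = 0.
If it is in box 2 (prior 5/12): the host has 2 equally likely choices, so probability 1/2; weight (5/12)·(1/2) = 5/24.
If it is in box 3 (prior 1/2): the host has no choice, probability 1; weight (1/2)·1 = 1/2.
The weights sum to 17/24.
So P(the gold coin in box 3 | the host opened box 1) = (1/2) / (17/24) = 12/17.

12/17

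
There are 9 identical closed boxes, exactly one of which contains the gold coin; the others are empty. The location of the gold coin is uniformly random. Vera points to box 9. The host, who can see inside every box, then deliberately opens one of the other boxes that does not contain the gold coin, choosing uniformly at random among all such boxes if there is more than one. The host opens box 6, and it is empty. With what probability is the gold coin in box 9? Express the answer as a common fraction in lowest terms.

1/9

Apply Bayes' rule, conditioning on where the gold coin actually is.
If it is in any of boxes 1, 2, 3, 4, 5, 7, and 8 (prior 1/9 each): the host has 7 equally likely choices, so probability 1/7; weight (1/9)·(1/7) = 1/63 each.
If it is in box 6 (prior 1/9): the host opened box 6, so this case is ruled out; weight (1/9)·0 = 0.
If it is in box 9 (prior 1/9): the host has 8 equally likely choices, so probability 1/8; weight (1/9)·(1/8) = 1/72.
The weights sum to 1/8.
So P(the gold coin in box 9 | the host opened box 6) = (1/72) / (1/8) = 1/9.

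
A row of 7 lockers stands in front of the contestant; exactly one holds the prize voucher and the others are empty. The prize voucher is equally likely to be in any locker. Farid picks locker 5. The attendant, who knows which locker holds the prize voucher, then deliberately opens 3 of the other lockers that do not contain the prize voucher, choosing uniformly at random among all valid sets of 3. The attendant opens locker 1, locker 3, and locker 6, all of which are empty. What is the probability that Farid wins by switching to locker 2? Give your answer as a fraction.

Consider each possible location of the prize voucher in turn.
If it is in any of lockers 1, 3, and 6 (prior 1/7 each): that locker was opened and seen not to hold the prize — ruled out; weight (1/7)·0 = 0 each.
If it is in any of lockers 2, 4, and 7 (prior 1/7 each): the attendant has 10 equally likely choices, so probability 1/10; weight (1/7)·(1/10) = 1/70 each.
If it is in locker 5 (prior 1/7): the attendant has 20 equally likely choices, so probability 1/20; weight (1/7)·(1/20) = 1/140.
The weights sum to 1/20.
So P(the prize voucher in locker 2 | the attendant opened locker 1, locker 3, and locker 6) = (1/70) / (1/20) = 2/7.

2/7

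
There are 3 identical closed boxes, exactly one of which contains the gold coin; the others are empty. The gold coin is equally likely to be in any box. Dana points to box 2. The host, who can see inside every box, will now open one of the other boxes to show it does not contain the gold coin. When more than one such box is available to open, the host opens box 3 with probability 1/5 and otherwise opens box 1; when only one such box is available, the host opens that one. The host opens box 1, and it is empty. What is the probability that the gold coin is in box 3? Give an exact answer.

Apply Bayes' rule, conditioning on where the gold coin actually is.
If it is in box 1 (prior 1/3): the host opened box 1, so this case is ruled out; weight (1/3)·0 = 0.
If it is in box 2 (prior 1/3): box 3 is available but not opened, probability 4/5; weight (1/3)·(4/5) = 4/15.
If it is in box 3 (prior 1/3): only box 1 is available, probability 1; weight (1/3)·1 = 1/3.
The weights sum to 3/5.
So P(the gold coin in box 3 | the host opened box 1) = (1/3) / (3/5) = 5/9.

5/9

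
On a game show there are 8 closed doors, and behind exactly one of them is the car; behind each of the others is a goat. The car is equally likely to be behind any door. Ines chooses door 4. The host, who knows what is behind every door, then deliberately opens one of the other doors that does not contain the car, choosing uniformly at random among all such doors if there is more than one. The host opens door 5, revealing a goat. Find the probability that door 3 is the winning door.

7/48

Apply Bayes' rule, conditioning on where the car actually is.
If it is behind any of doors 1, 2, 3, 6, 7, and 8 (prior 1/8 each): the host has 6 equally likely choices, so probability 1/6; weight (1/8)·(1/6) = 1/48 each.
If it is behind door 4 (prior 1/8): the host has 7 equally likely choices, so probability 1/7; weight (1/8)·(1/7) = 1/56.
If it is behind door 5 (prior 1/8): the host opened door 5, so this case is ruled out; weight (1/8)·0 = 0.
The weights sum to 1/7.
So P(the car behind door 3 | the host opened door 5) = (1/48) / (1/7) = 7/48.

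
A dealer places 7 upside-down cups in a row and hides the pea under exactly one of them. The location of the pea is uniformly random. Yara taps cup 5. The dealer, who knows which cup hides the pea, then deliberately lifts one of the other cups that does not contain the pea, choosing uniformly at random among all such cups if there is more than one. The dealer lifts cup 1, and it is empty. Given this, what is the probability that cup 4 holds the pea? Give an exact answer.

6/35

Consider each possible location of the pea in turn.
If it is under cup 1 (prior 1/7): the dealer opened cup 1, so this case is ruled out; weight (1/7)·0 = 0.
If it is under any of cups 2, 3, 4, 6, and 7 (prior 1/7 each): the dealer has 5 equally likely choices, so probability 1/5; weight (1/7)·(1/5) = 1/35 each.
If it is under cup 5 (prior 1/7): the dealer has 6 equally likely choices, so probability 1/6; weight (1/7)·(1/6) = 1/42.
The weights sum to 1/6.
So P(the pea under cup 4 | the dealer opened cup 1) = (1/35) / (1/6) = 6/35.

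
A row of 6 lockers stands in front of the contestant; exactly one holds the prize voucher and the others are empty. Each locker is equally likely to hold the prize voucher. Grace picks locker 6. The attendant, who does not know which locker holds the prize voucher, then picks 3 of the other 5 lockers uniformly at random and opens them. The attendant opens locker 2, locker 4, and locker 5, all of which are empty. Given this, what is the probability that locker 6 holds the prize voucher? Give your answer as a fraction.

Because the attendant chose which lockers to open without knowing where the prize voucher is, the choice is independent of the prize location. Learning that none of the 3 opened lockers holds the prize voucher simply rules out those 3 locations and leaves the remaining 3 lockers still equally likely by symmetry.
So P(the prize voucher in locker 6) = 1/3.

1/3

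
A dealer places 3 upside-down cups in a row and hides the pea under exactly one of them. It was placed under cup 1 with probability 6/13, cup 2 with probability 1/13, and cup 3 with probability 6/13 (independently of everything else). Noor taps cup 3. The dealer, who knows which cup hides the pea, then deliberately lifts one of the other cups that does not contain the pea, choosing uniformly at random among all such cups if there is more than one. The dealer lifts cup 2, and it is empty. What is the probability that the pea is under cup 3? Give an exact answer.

1/3

Apply Bayes' rule, conditioning on where the pea actually is.
If it is under cup 1 (prior 6/13): the dealer has no choice, probability 1; weight (6/13)·1 = 6/13.
If it is under cup 2 (prior 1/13): the dealer opened cup 2, so this case is ruled out; weight (1/13)·0 = 0.
If it is under cup 3 (prior 6/13): the dealer has 2 equally likely choices, so probability 1/2; weight (6/13)·(1/2) = 3/13.
The weights sum to 9/13.
So P(the pea under cup 3 | the dealer opened cup 2) = (3/13) / (9/13) = 1/3.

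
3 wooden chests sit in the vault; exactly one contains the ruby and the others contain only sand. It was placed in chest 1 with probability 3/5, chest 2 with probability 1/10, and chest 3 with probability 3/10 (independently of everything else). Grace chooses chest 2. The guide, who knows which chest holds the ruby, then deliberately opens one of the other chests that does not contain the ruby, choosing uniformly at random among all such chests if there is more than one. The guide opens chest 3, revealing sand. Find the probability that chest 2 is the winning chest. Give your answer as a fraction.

Condition on the true location of the ruby.
If it is in chest 1 (prior 3/5): the guide has no choice, probability 1; weight (3/5)·1 = 3/5.
If it is in chest 2 (prior 1/10): the guide has 2 equally likely choices, so probability 1/2; weight (1/10)·(1/2) = 1/20.
If it is in chest 3 (prior 3/10): the guide opened chest 3, so this case is ruled out; weight (3/10)·0 = 0.
The weights sum to 13/20.
So P(the ruby in chest 2 | the guide opened chest 3) = (1/20) / (13/20) = 1/13.

1/13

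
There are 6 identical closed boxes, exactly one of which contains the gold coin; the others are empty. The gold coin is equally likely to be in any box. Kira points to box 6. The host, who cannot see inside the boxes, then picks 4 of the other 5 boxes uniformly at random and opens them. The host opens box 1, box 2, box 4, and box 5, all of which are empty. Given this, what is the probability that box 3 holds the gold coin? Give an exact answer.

1/2

Because the host chose which boxes to open without knowing where the gold coin is, the choice is independent of the prize location. Learning that none of the 4 opened boxes holds the gold coin simply rules out those 4 locations and leaves the remaining 2 boxes still equally likely by symmetry.
So P(the gold coin in box 3) = 1/2.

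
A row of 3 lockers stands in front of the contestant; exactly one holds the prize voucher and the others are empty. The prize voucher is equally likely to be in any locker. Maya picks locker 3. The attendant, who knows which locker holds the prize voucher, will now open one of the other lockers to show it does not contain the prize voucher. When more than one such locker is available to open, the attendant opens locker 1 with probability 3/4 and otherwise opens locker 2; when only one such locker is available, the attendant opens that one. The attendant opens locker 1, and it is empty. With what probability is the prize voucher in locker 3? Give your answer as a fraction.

3/7

Apply Bayes' rule, conditioning on where the prize voucher actually is.
If it is in locker 1 (prior 1/3): the attendant opened locker 1, so this case is ruled out; weight (1/3)·0 = 0.
If it is in locker 2 (prior 1/3): only locker 1 is available, probability 1; weight (1/3)·1 = 1/3.
If it is in locker 3 (prior 1/3): locker 1 is available, opened with probability 3/4; weight (1/3)·(3/4) = 1/4.
The weights sum to 7/12.
So P(the prize voucher in locker 3 | the attendant opened locker 1) = (1/4) / (7/12) = 3/7.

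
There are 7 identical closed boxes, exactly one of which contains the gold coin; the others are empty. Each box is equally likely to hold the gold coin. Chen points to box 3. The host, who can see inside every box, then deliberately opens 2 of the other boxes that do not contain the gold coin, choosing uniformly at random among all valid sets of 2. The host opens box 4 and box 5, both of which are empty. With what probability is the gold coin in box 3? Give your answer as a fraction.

1/7

Condition on the true location of the gold coin.
If it is in any of boxes 1, 2, 6, and 7 (prior 1/7 each): the host has 10 equally likely choices, so probability 1/10; weight (1/7)·(1/10) = 1/70 each.
If it is in box 3 (prior 1/7): the host has 15 equally likely choices, so probability 1/15; weight (1/7)·(1/15) = 1/105.
If it is in either of boxes 4 and 5 (prior 1/7 each): that box was opened and seen not to hold the prize — ruled out; weight (1/7)·0 = 0 each.
The weights sum to 1/15.
So P(the gold coin in box 3 | the host opened box 4 and box 5) = (1/105) / (1/15) = 1/7.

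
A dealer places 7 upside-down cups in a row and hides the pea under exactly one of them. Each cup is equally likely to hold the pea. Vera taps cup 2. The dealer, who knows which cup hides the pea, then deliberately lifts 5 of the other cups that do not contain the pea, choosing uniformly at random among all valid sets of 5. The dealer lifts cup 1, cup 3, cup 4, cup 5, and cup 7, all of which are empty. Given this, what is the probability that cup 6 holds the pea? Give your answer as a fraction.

Condition on the true location of the pea.
If it is under any of cups 1, 3, 4, 5, and 7 (prior 1/7 each): that cup was opened and seen not to hold the prize — ruled out; weight (1/7)·0 = 0 each.
If it is under cup 2 (prior 1/7): the dealer has 6 equally likely choices, so probability 1/6; weight (1/7)·(1/6) = 1/42.
If it is under cup 6 (prior 1/7): the dealer has no choice, probability 1; weight (1/7)·1 = 1/7.
The weights sum to 1/6.
So P(the pea under cup 6 | the dealer opened cup 1, cup 3, cup 4, cup 5, and cup 7) = (1/7) / (1/6) = 6/7.

6/7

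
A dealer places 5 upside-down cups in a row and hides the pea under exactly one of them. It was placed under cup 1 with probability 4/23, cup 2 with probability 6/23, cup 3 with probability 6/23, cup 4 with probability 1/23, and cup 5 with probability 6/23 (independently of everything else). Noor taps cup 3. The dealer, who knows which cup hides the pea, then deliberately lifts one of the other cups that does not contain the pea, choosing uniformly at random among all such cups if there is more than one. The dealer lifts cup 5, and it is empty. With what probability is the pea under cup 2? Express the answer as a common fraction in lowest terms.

12/31

Apply Bayes' rule, conditioning on where the pea actually is.
If it is under cup 1 (prior 4/23): the dealer has 3 equally likely choices, so probability 1/3; weight (4/23)·(1/3) = 4/69.
If it is under cup 2 (prior 6/23): the dealer has 3 equally likely choices, so probability 1/3; weight (6/23)·(1/3) = 2/23.
If it is under cup 3 (prior 6/23): the dealer has 4 equally likely choices, so probability 1/4; weight (6/23)·(1/4) = 3/46.
If it is under cup 4 (prior 1/23): the dealer has 3 equally likely choices, so probability 1/3; weight (1/23)·(1/3) = 1/69.
If it is under cup 5 (prior 6/23): the dealer opened cup 5, so this case is ruled out; weight (6/23)·0 = 0.
The weights sum to 31/138.
So P(the pea under cup 2 | the dealer opened cup 5) = (2/23) / (31/138) = 12/31.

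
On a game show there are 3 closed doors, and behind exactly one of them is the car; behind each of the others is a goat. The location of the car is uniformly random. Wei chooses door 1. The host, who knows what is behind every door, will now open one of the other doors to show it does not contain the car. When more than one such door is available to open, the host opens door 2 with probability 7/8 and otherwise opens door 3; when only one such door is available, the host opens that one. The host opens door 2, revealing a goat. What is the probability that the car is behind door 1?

7/15

Apply Bayes' rule, conditioning on where the car actually is.
If it is behind door 1 (prior 1/3): door 2 is available, opened with probability 7/8; weight (1/3)·(7/8) = 7/24.
If it is behind door 2 (prior 1/3): the host opened door 2, so this case is ruled out; weight (1/3)·0 = 0.
If it is behind door 3 (prior 1/3): only door 2 is available, probability 1; weight (1/3)·1 = 1/3.
The weights sum to 5/8.
So P(the car behind door 1 | the host opened door 2) = (7/24) / (5/8) = 7/15.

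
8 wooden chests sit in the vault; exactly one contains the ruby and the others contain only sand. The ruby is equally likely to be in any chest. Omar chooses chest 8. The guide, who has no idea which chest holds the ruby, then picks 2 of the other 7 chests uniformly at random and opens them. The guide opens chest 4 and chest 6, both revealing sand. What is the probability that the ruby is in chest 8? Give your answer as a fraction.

Consider each possible location of the ruby in turn.
If it is in any of chests 1, 2, 3, 5, 7, and 8 (prior 1/8 each): the guide picks exactly this set with probability 1/21 regardless, and none is the prize; weight (1/8)·(1/21) = 1/168 each.
If it is in either of chests 4 and 6 (prior 1/8 each): that chest was opened and seen not to hold the prize — ruled out; weight (1/8)·0 = 0 each.
The weights sum to 1/28.
So P(the ruby in chest 8 | the guide opened chest 4 and chest 6) = (1/168) / (1/28) = 1/6.

1/6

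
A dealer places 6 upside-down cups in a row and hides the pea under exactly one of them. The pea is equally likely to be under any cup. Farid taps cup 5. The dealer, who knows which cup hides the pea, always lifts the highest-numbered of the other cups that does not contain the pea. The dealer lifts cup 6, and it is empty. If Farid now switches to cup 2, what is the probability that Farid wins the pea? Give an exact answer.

Apply Bayes' rule, conditioning on where the pea actually is.
If it is under any of cups 1, 2, 3, 4, and 5 (prior 1/6 each): cup 6 is the highest-numbered option available, probability 1; weight (1/6)·1 = 1/6 each.
If it is under cup 6 (prior 1/6): the dealer opened cup 6, so this case is ruled out; weight (1/6)·0 = 0.
The weights sum to 5/6.
So P(the pea under cup 2 | the dealer opened cup 6) = (1/6) / (5/6) = 1/5.

1/5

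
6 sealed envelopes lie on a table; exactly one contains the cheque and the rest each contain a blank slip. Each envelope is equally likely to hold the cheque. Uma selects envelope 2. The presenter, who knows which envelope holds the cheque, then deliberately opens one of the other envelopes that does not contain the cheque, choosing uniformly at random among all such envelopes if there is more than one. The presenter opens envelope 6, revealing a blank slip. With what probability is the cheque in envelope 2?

Consider each possible location of the cheque in turn.
If it is in any of envelopes 1, 3, 4, and 5 (prior 1/6 each): the presenter has 4 equally likely choices, so probability 1/4; weight (1/6)·(1/4) = 1/24 each.
If it is in envelope 2 (prior 1/6): the presenter has 5 equally likely choices, so probability 1/5; weight (1/6)·(1/5) = 1/30.
If it is in envelope 6 (prior 1/6): the presenter opened envelope 6, so this case is ruled out; weight (1/6)·0 = 0.
The weights sum to 1/5.
So P(the cheque in envelope 2 | the presenter opened envelope 6) = (1/30) / (1/5) = 1/6.

1/6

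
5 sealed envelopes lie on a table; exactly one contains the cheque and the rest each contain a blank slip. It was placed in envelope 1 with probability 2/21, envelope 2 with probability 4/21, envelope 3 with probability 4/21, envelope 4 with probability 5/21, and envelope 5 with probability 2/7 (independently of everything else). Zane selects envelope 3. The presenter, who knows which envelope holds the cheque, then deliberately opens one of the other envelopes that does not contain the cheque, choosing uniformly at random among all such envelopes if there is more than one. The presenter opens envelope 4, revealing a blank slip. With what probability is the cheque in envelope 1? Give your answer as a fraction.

Apply Bayes' rule, conditioning on where the cheque actually is.
If it is in envelope 1 (prior 2/21): the presenter has 3 equally likely choices, so probability 1/3; weight (2/21)·(1/3) = 2/63.
If it is in envelope 2 (prior 4/21): the presenter has 3 equally likely choices, so probability 1/3; weight (4/21)·(1/3) = 4/63.
If it is in envelope 3 (prior 4/21): the presenter has 4 equally likely choices, so probability 1/4; weight (4/21)·(1/4) = 1/21.
If it is in envelope 4 (prior 5/21): the presenter opened envelope 4, so this case is ruled out; weight (5/21)·0 = 0.
If it is in envelope 5 (prior 2/7): the presenter has 3 equally likely choices, so probability 1/3; weight (2/7)·(1/3) = 2/21.
The weights sum to 5/21.
So P(the cheque in envelope 1 | the presenter opened envelope 4) = (2/63) / (5/21) = 2/15.

2/15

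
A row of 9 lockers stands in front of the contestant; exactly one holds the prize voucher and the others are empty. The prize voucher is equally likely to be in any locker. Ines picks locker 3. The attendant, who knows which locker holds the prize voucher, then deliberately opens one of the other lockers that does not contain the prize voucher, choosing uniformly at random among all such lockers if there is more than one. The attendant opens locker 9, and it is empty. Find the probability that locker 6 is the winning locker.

Apply Bayes' rule, conditioning on where the prize voucher actually is.
If it is in any of lockers 1, 2, 4, 5, 6, 7, and 8 (prior 1/9 each): the attendant has 7 equally likely choices, so probability 1/7; weight (1/9)·(1/7) = 1/63 each.
If it is in locker 3 (prior 1/9): the attendant has 8 equally likely choices, so probability 1/8; weight (1/9)·(1/8) = 1/72.
If it is in locker 9 (prior 1/9): the attendant opened locker 9, so this case is ruled out; weight (1/9)·0 = 0.
The weights sum to 1/8.
So P(the prize voucher in locker 6 | the attendant opened locker 9) = (1/63) / (1/8) = 8/63.

8/63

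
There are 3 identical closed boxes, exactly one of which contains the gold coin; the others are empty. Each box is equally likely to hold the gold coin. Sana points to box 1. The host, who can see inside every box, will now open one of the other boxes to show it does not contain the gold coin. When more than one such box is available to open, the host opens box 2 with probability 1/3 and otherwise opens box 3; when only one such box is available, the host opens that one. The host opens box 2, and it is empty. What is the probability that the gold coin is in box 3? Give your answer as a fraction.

Consider each possible location of the gold coin in turn.
If it is in box 1 (prior 1/3): box 2 is available, opened with probability 1/3; weight (1/3)·(1/3) = 1/9.
If it is in box 2 (prior 1/3): the host opened box 2, so this case is ruled out; weight (1/3)·0 = 0.
If it is in box 3 (prior 1/3): only box 2 is available, probability 1; weight (1/3)·1 = 1/3.
The weights sum to 4/9.
So P(the gold coin in box 3 | the host opened box 2) = (1/3) / (4/9) = 3/4.

3/4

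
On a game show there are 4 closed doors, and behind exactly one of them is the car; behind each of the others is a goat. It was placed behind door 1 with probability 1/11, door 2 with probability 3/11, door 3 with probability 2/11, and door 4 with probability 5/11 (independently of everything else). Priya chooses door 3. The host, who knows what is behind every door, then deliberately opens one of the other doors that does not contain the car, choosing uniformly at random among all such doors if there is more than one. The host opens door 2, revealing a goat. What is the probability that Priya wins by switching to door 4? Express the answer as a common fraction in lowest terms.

Consider each possible location of the car in turn.
If it is behind door 1 (prior 1/11): the host has 2 equally likely choices, so probability 1/2; weight (1/11)·(1/2) = 1/22.
If it is behind door 2 (prior 3/11): the host opened door 2, so this case is ruled out; weight (3/11)·0 = 0.
If it is behind door 3 (prior 2/11): the host has 3 equally likely choices, so probability 1/3; weight (2/11)·(1/3) = 2/33.
If it is behind door 4 (prior 5/11): the host has 2 equally likely choices, so probability 1/2; weight (5/11)·(1/2) = 5/22.
The weights sum to 1/3.
So P(the car behind door 4 | the host opened door 2) = (5/22) / (1/3) = 15/22.

15/22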